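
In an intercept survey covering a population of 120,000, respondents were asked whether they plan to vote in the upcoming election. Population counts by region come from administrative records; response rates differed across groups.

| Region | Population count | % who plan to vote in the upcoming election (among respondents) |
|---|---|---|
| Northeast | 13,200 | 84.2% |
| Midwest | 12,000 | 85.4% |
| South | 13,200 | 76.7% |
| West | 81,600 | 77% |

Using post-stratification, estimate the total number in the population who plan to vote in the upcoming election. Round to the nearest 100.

Apply each group's respondent rate to its population count:
  Northeast: 13,200 × 84.2% = 11114.4
  Midwest: 12,000 × 85.4% = 10,248
  South: 13,200 × 76.7% = 10124.4
  West: 81,600 × 77% = 62,832
Estimated total = 94318.8 → 94,300.

94,300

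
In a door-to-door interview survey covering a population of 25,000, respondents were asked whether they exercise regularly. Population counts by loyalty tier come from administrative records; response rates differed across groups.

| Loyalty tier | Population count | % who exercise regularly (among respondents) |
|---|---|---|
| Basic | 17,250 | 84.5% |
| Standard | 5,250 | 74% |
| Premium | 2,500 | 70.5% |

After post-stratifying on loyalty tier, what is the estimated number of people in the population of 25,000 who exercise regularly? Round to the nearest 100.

Apply each group's respondent rate to its population count:
  Basic: 17,250 × 84.5% = 14576.2
  Standard: 5,250 × 74% = 3885
  Premium: 2,500 × 70.5% = 1762.5
Estimated total = 20223.8 → 20,200.

20,200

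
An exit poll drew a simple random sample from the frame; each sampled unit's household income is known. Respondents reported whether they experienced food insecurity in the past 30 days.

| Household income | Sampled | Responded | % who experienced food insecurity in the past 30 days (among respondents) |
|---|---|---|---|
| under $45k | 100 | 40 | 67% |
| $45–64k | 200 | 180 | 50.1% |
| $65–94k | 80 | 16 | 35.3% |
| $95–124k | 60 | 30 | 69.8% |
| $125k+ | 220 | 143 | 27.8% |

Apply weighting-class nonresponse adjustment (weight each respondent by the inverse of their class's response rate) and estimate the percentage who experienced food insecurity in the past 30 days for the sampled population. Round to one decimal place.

Class response rates: under $45k 40/100 = 40%, $45–64k 180/200 = 90%, $65–94k 16/80 = 20%, $95–124k 30/60 = 50%, $125k+ 143/220 = 65%.
With weight = n_sampled/n_responded per class, the weighted class total is n_sampled:
  under $45k: 100 × 67 = 6700
  $45–64k: 200 × 50.1 = 10,020
  $65–94k: 80 × 35.3 = 2824
  $95–124k: 60 × 69.8 = 4188
  $125k+: 220 × 27.8 = 6116
Adjusted estimate = 29,848 / 660 = 45.2242 → 45.2%.

45.2%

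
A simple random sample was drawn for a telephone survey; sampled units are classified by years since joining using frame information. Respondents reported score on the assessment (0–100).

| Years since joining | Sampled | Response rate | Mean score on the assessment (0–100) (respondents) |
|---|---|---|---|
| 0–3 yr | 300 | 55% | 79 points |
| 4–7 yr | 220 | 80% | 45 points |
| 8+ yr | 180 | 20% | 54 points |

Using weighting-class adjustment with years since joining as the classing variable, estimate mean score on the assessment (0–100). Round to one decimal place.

With weight = n_sampled/n_responded per class, the weighted class total is n_sampled:
  0–3 yr: 300 × 79 = 23,700
  4–7 yr: 220 × 45 = 9900
  8+ yr: 180 × 54 = 9720
Adjusted estimate = 43,320 / 700 = 61.8857 → 61.9.

61.9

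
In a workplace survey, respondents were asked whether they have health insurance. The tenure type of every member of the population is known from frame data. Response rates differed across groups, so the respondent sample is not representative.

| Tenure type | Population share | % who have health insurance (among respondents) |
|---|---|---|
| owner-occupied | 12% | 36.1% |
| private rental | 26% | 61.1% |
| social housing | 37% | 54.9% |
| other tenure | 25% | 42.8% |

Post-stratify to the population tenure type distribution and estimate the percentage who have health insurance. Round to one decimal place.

51.2%

Weight each group's respondent value by its population share:
  owner-occupied: 0.12 × 36.1 = 4.332
  private rental: 0.26 × 61.1 = 15.886
  social housing: 0.37 × 54.9 = 20.313
  other tenure: 0.25 × 42.8 = 10.7
Post-stratified estimate = 51.231 → 51.2%.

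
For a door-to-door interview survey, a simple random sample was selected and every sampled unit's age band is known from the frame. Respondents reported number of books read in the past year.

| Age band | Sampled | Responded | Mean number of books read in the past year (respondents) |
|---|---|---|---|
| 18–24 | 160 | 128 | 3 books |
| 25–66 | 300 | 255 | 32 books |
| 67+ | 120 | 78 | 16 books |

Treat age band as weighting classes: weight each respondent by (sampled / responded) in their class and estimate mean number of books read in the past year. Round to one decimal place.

20.7

Class response rates: 18–24 128/160 = 80%, 25–66 255/300 = 85%, 67+ 78/120 = 65%.
Each respondent's weight = sampled/responded in their class; summing within a class gives n_sampled, so:
  18–24: 160 × 3 = 480
  25–66: 300 × 32 = 9600
  67+: 120 × 16 = 1920
Adjusted estimate = 12,000 / 580 = 20.6897 → 20.7.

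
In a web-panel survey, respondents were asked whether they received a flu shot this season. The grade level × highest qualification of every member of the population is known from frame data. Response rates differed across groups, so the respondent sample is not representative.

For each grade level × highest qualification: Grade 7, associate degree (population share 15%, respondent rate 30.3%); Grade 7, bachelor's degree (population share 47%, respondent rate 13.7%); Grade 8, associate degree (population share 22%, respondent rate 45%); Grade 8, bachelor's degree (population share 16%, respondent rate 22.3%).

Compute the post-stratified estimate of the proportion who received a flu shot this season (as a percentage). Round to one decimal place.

24.5%

Reweight to the known grade level × highest qualification distribution:
  Grade 7, associate degree: 0.15 × 30.3 = 4.545
  Grade 7, bachelor's degree: 0.47 × 13.7 = 6.439
  Grade 8, associate degree: 0.22 × 45 = 9.9
  Grade 8, bachelor's degree: 0.16 × 22.3 = 3.568
Post-stratified estimate = 24.452 → 24.5%.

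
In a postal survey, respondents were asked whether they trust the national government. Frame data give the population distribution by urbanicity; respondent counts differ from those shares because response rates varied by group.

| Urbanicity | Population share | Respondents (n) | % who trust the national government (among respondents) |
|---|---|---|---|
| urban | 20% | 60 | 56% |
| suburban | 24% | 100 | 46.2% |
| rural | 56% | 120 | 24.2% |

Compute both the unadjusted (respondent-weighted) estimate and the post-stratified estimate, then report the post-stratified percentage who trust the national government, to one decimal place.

35.8%

Unadjusted (pooled respondent) estimate weights by respondent counts:
  (60/280)×56 + (100/280)×46.2 + (120/280)×24.2 = 38.8714%
Post-stratifying to population shares instead:
  0.2×56 + 0.24×46.2 + 0.56×24.2 = 35.84%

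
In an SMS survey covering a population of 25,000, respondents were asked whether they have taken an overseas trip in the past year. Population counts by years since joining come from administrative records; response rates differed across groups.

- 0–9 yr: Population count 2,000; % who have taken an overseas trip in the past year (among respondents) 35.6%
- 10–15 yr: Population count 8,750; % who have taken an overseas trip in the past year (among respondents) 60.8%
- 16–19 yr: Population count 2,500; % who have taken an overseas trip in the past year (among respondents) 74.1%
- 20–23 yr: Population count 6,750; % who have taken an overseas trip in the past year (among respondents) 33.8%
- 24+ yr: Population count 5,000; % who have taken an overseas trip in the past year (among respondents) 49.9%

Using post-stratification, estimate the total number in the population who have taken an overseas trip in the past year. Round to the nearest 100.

12,700

Each cell contributes its population count × the respondent rate:
  0–9 yr: 2,000 × 35.6% = 712
  10–15 yr: 8,750 × 60.8% = 5320
  16–19 yr: 2,500 × 74.1% = 1852.5
  20–23 yr: 6,750 × 33.8% = 2281.5
  24+ yr: 5,000 × 49.9% = 2495
Estimated total = 12,661 → 12,700.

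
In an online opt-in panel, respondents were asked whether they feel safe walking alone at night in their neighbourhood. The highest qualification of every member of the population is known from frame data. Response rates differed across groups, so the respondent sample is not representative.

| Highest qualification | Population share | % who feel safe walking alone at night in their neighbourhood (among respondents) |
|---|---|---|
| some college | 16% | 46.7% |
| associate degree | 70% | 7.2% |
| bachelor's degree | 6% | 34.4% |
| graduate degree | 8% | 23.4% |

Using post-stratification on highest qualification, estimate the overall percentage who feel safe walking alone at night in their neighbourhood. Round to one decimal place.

16.4%

Weight each group's respondent value by its population share:
  some college: 0.16 × 46.7 = 7.472
  associate degree: 0.7 × 7.2 = 5.04
  bachelor's degree: 0.06 × 34.4 = 2.064
  graduate degree: 0.08 × 23.4 = 1.872
Post-stratified estimate = 16.448 → 16.4%.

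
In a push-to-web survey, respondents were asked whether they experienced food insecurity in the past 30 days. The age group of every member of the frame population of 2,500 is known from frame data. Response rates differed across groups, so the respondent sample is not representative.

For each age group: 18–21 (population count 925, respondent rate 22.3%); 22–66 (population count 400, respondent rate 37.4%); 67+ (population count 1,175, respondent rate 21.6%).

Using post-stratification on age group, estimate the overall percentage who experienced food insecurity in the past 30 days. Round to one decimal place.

24.4%

Weight each group's respondent value by its population share:
  18–21: (925/2,500) × 22.3 = 8.251
  22–66: (400/2,500) × 37.4 = 5.984
  67+: (1,175/2,500) × 21.6 = 10.152
Post-stratified estimate = 24.387 → 24.4%.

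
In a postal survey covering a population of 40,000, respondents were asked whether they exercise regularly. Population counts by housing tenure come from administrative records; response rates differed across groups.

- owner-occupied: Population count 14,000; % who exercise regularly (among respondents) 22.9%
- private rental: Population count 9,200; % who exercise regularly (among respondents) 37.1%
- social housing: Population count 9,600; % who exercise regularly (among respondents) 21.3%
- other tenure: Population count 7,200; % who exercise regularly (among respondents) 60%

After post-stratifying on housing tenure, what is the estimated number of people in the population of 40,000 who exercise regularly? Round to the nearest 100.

Each cell contributes its population count × the respondent rate:
  owner-occupied: 14,000 × 22.9% = 3206
  private rental: 9,200 × 37.1% = 3413.2
  social housing: 9,600 × 21.3% = 2044.8
  other tenure: 7,200 × 60% = 4320
Estimated total = 12,984 → 13,000.

13,000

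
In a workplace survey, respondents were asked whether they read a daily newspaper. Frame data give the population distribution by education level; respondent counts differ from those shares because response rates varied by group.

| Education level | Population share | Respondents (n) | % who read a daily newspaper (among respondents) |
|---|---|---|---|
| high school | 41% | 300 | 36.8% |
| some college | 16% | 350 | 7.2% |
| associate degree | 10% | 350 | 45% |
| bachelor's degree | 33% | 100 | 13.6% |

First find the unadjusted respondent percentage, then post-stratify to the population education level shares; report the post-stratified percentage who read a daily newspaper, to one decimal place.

Unadjusted (pooled respondent) estimate weights by respondent counts:
  (300/1100)×36.8 + (350/1100)×7.2 + (350/1100)×45 + (100/1100)×13.6 = 27.8818%
Reweighting by population education level shares:
  0.41×36.8 + 0.16×7.2 + 0.1×45 + 0.33×13.6 = 25.228%

25.2%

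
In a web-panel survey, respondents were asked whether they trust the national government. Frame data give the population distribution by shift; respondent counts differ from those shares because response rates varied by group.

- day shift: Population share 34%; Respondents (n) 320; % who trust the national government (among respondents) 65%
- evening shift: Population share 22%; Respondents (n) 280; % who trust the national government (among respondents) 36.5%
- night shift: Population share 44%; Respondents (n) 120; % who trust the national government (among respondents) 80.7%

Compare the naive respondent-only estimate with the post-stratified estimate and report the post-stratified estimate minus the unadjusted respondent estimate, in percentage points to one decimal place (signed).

Naive respondent-only estimate (weights = respondent counts):
  (320/720)×65 + (280/720)×36.5 + (120/720)×80.7 = 56.5333%
Post-stratified estimate weights by population shares:
  0.34×65 + 0.22×36.5 + 0.44×80.7 = 65.638%
Difference = 65.638 − 56.5333 = 9.1047 pp.

+9.1 percentage points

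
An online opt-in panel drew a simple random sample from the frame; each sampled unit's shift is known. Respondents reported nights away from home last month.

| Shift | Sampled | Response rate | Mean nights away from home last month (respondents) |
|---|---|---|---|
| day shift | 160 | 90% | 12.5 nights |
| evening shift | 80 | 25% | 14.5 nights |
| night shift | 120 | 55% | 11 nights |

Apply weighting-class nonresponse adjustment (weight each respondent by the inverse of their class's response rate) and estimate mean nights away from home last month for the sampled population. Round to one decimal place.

Weighting each respondent by the inverse class response rate inflates each class back to its sampled size, so the class weight is n_sampled:
  day shift: 160 × 12.5 = 2000
  evening shift: 80 × 14.5 = 1160
  night shift: 120 × 11 = 1320
Adjusted estimate = 4480 / 360 = 12.4444 → 12.4.

12.4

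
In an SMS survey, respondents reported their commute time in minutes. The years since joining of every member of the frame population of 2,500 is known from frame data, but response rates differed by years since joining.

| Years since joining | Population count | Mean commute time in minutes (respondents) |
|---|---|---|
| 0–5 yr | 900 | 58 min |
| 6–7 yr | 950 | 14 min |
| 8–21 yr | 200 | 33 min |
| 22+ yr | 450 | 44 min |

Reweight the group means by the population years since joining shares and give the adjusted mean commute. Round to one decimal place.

Reweight to the known years since joining distribution:
  0–5 yr: (900/2,500) × 58 = 20.88
  6–7 yr: (950/2,500) × 14 = 5.32
  8–21 yr: (200/2,500) × 33 = 2.64
  22+ yr: (450/2,500) × 44 = 7.92
Post-stratified estimate = 36.76 → 36.8.

36.8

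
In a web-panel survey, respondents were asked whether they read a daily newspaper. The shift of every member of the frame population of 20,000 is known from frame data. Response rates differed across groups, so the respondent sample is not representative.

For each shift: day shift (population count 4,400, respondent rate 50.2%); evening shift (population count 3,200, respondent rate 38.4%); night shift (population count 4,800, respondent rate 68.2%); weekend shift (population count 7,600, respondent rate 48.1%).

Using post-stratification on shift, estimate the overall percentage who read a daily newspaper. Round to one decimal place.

51.8%

Reweight to the known shift distribution:
  day shift: (4,400/20,000) × 50.2 = 11.044
  evening shift: (3,200/20,000) × 38.4 = 6.144
  night shift: (4,800/20,000) × 68.2 = 16.368
  weekend shift: (7,600/20,000) × 48.1 = 18.278
Post-stratified estimate = 51.834 → 51.8%.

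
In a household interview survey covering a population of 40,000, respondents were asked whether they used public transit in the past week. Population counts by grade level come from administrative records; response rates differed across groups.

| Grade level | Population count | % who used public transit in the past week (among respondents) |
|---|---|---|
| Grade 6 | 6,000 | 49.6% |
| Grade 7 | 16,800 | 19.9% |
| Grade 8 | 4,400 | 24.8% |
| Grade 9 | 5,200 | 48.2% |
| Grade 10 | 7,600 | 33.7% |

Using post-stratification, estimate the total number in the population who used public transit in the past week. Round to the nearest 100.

12,500

Apply each group's respondent rate to its population count:
  Grade 6: 6,000 × 49.6% = 2976
  Grade 7: 16,800 × 19.9% = 3343.2
  Grade 8: 4,400 × 24.8% = 1091.2
  Grade 9: 5,200 × 48.2% = 2506.4
  Grade 10: 7,600 × 33.7% = 2561.2
Estimated total = 12,478 → 12,500.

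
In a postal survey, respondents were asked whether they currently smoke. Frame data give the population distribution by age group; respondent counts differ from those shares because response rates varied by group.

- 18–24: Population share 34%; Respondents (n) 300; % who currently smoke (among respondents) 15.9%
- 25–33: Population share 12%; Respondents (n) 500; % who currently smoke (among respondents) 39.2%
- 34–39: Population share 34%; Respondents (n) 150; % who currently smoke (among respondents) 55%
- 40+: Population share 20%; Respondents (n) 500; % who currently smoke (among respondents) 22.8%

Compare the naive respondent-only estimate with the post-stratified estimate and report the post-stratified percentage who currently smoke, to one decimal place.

Without adjustment, the pooled respondent share is:
  (300/1450)×15.9 + (500/1450)×39.2 + (150/1450)×55 + (500/1450)×22.8 = 30.3586%
Reweighting by population age group shares:
  0.34×15.9 + 0.12×39.2 + 0.34×55 + 0.2×22.8 = 33.37%

33.4%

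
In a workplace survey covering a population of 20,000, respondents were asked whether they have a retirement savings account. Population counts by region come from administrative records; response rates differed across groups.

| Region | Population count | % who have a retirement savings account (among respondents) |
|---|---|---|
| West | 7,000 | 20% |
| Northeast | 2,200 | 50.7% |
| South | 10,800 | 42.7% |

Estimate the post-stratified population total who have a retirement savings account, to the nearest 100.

Estimated count per cell = population count × respondent percentage:
  West: 7,000 × 20% = 1400
  Northeast: 2,200 × 50.7% = 1115.4
  South: 10,800 × 42.7% = 4611.6
Estimated total = 7127 → 7,100.

7,100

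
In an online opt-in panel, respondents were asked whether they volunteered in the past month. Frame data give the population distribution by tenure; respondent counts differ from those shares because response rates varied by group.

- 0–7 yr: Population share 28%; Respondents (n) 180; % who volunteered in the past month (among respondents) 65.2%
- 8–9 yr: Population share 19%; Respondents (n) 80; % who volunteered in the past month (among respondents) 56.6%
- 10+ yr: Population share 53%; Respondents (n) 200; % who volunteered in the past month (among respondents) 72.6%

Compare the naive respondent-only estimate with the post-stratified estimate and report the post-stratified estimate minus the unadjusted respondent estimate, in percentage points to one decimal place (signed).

+0.6 percentage points

Naive respondent-only estimate (weights = respondent counts):
  (180/460)×65.2 + (80/460)×56.6 + (200/460)×72.6 = 66.9217%
Post-stratified estimate weights by population shares:
  0.28×65.2 + 0.19×56.6 + 0.53×72.6 = 67.488%
Difference = 67.488 − 66.9217 = 0.5663 pp.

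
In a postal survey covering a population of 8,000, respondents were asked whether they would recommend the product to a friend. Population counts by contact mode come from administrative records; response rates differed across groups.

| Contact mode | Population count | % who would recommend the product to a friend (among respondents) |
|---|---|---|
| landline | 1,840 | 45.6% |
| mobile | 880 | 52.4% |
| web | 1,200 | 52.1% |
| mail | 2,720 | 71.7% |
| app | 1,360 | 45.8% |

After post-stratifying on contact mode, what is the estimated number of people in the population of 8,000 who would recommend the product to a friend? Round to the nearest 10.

Apply each group's respondent rate to its population count:
  landline: 1,840 × 45.6% = 839.04
  mobile: 880 × 52.4% = 461.12
  web: 1,200 × 52.1% = 625.2
  mail: 2,720 × 71.7% = 1950.24
  app: 1,360 × 45.8% = 622.88
Estimated total = 4498.48 → 4,500.

4,500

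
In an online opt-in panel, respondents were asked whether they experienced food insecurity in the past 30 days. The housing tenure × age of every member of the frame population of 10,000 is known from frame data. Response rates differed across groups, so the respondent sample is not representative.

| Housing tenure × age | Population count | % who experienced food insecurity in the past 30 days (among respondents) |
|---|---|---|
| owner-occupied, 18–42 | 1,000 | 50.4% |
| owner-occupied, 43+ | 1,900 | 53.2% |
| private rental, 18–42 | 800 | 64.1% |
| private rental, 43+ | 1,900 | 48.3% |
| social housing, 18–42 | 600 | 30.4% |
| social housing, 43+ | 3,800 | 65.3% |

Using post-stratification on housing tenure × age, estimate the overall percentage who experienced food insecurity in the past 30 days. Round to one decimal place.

56.1%

Post-stratification weights by population share, not respondent share:
  owner-occupied, 18–42: (1,000/10,000) × 50.4 = 5.04
  owner-occupied, 43+: (1,900/10,000) × 53.2 = 10.108
  private rental, 18–42: (800/10,000) × 64.1 = 5.128
  private rental, 43+: (1,900/10,000) × 48.3 = 9.177
  social housing, 18–42: (600/10,000) × 30.4 = 1.824
  social housing, 43+: (3,800/10,000) × 65.3 = 24.814
Post-stratified estimate = 56.091 → 56.1%.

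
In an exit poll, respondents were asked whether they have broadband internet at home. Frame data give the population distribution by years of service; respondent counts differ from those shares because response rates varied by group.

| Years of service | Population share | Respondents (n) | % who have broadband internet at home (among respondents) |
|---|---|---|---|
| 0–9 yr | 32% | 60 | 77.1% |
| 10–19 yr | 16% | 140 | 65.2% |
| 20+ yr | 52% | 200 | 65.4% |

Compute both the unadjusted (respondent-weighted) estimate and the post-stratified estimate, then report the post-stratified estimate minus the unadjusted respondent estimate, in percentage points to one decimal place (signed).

Naive respondent-only estimate (weights = respondent counts):
  (60/400)×77.1 + (140/400)×65.2 + (200/400)×65.4 = 67.085%
Post-stratified estimate weights by population shares:
  0.32×77.1 + 0.16×65.2 + 0.52×65.4 = 69.112%
Difference = 69.112 − 67.085 = 2.027 pp.

+2.0 percentage points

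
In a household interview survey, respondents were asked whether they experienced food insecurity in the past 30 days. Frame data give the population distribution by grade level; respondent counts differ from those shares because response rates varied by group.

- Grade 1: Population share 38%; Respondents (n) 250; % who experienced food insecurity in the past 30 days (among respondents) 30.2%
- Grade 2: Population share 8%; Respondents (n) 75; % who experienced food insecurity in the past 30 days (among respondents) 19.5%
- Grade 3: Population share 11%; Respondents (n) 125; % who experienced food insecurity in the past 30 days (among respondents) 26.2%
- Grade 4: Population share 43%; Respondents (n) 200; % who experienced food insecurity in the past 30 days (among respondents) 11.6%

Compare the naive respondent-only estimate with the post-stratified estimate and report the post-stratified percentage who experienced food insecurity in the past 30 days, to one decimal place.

20.9%

Naive respondent-only estimate (weights = respondent counts):
  (250/650)×30.2 + (75/650)×19.5 + (125/650)×26.2 + (200/650)×11.6 = 22.4731%
Post-stratifying to population shares instead:
  0.38×30.2 + 0.08×19.5 + 0.11×26.2 + 0.43×11.6 = 20.906%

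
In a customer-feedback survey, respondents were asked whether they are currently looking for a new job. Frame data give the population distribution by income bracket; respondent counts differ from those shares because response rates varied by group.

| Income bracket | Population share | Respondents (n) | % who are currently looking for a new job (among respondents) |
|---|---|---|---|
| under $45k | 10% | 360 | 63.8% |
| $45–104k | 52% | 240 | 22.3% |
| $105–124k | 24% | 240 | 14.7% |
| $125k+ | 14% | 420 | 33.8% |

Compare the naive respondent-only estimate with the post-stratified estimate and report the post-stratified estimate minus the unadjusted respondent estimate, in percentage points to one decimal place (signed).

-10.3 percentage points

Unadjusted (pooled respondent) estimate weights by respondent counts:
  (360/1260)×63.8 + (240/1260)×22.3 + (240/1260)×14.7 + (420/1260)×33.8 = 36.5429%
Post-stratified estimate weights by population shares:
  0.1×63.8 + 0.52×22.3 + 0.24×14.7 + 0.14×33.8 = 26.236%
Difference = 26.236 − 36.5429 = -10.3069 pp.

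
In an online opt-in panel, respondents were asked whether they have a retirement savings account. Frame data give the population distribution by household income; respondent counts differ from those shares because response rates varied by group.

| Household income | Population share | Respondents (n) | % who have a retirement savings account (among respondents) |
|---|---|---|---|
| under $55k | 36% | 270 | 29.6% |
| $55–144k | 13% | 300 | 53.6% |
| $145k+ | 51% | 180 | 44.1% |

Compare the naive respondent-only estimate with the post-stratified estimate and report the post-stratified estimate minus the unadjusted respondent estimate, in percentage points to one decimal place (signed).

-2.6 percentage points

Unadjusted (pooled respondent) estimate weights by respondent counts:
  (270/750)×29.6 + (300/750)×53.6 + (180/750)×44.1 = 42.68%
Post-stratifying to population shares instead:
  0.36×29.6 + 0.13×53.6 + 0.51×44.1 = 40.115%
Difference = 40.115 − 42.68 = -2.565 pp.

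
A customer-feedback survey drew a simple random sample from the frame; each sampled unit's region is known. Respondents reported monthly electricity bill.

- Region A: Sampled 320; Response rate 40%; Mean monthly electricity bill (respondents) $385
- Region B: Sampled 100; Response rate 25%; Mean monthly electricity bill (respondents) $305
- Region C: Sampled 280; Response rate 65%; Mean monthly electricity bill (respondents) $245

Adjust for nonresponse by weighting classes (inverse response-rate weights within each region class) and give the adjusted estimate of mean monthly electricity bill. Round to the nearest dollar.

$318

Each respondent's weight = sampled/responded in their class; summing within a class gives n_sampled, so:
  Region A: 320 × 385 = 123,200
  Region B: 100 × 305 = 30,500
  Region C: 280 × 245 = 68,600
Adjusted estimate = 222,300 / 700 = 317.571 → $318.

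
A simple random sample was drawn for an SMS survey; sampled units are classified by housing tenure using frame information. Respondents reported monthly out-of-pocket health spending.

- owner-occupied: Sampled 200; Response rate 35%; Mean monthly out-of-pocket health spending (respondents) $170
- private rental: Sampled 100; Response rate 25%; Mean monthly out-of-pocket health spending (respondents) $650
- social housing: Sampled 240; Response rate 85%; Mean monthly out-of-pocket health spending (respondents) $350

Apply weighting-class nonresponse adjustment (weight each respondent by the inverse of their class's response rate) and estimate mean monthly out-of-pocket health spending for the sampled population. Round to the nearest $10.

$340

Weighting each respondent by the inverse class response rate inflates each class back to its sampled size, so the class weight is n_sampled:
  owner-occupied: 200 × 170 = 34,000
  private rental: 100 × 650 = 65,000
  social housing: 240 × 350 = 84,000
Adjusted estimate = 183,000 / 540 = 338.889 → $340.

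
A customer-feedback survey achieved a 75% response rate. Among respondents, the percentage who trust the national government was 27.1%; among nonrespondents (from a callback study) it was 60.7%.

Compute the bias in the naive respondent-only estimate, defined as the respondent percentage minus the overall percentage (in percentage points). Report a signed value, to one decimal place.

Nonresponse fraction = 1 − 0.75 = 0.25.
Bias = (nonresponse fraction) × (respondent percentage − nonrespondent percentage)
     = 0.25 × (27.1 − 60.7) = 0.25 × -33.6 = -8.4.

-8.4 percentage points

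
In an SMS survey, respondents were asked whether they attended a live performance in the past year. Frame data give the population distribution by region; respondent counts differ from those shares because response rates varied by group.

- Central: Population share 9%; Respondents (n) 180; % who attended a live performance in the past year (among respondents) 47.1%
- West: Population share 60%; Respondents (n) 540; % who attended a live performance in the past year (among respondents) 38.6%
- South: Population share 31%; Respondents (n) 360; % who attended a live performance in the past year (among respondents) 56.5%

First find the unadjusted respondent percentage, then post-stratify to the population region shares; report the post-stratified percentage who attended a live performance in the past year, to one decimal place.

44.9%

Without adjustment, the pooled respondent share is:
  (180/1080)×47.1 + (540/1080)×38.6 + (360/1080)×56.5 = 45.9833%
Post-stratified estimate weights by population shares:
  0.09×47.1 + 0.6×38.6 + 0.31×56.5 = 44.914%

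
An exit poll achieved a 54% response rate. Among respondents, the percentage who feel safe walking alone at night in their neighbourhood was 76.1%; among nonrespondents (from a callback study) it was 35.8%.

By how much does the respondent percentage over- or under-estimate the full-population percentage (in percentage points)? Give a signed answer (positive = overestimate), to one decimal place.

+18.5 percentage points

Nonresponse fraction = 1 − 0.54 = 0.46.
Bias = (nonresponse fraction) × (respondent percentage − nonrespondent percentage)
     = 0.46 × (76.1 − 35.8) = 0.46 × 40.3 = 18.538.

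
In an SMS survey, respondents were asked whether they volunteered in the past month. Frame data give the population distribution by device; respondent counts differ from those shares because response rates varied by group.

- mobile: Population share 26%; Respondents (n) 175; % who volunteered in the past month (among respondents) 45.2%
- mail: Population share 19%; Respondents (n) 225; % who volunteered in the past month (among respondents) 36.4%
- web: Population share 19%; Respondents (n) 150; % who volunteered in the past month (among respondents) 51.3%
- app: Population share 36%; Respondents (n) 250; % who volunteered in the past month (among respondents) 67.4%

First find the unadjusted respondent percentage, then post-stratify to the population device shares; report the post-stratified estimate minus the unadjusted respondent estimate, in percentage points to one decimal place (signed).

Unadjusted (pooled respondent) estimate weights by respondent counts:
  (175/800)×45.2 + (225/800)×36.4 + (150/800)×51.3 + (250/800)×67.4 = 50.8062%
Reweighting by population device shares:
  0.26×45.2 + 0.19×36.4 + 0.19×51.3 + 0.36×67.4 = 52.679%
Difference = 52.679 − 50.8062 = 1.8728 pp.

+1.9 percentage points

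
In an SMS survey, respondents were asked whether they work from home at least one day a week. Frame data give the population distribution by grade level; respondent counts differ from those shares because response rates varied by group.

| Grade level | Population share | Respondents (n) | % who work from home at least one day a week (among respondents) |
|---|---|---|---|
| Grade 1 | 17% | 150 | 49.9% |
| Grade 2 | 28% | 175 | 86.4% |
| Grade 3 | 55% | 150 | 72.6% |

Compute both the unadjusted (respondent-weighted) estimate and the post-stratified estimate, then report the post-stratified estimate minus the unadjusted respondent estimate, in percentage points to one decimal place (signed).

Unadjusted (pooled respondent) estimate weights by respondent counts:
  (150/475)×49.9 + (175/475)×86.4 + (150/475)×72.6 = 70.5158%
Reweighting by population grade level shares:
  0.17×49.9 + 0.28×86.4 + 0.55×72.6 = 72.605%
Difference = 72.605 − 70.5158 = 2.0892 pp.

+2.1 percentage points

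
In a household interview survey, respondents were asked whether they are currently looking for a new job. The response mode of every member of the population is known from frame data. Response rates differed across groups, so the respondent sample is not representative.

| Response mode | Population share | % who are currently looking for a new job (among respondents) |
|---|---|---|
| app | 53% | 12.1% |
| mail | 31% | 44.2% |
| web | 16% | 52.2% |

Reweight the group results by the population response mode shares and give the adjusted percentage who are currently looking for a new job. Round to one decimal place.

Reweight to the known response mode distribution:
  app: 0.53 × 12.1 = 6.413
  mail: 0.31 × 44.2 = 13.702
  web: 0.16 × 52.2 = 8.352
Post-stratified estimate = 28.467 → 28.5%.

28.5%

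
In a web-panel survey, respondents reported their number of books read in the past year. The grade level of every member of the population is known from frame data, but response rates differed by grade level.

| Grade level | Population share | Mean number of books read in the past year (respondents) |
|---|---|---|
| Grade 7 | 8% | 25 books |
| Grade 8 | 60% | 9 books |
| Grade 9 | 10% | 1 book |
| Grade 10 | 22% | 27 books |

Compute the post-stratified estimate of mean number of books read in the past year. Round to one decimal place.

13.4

Weight each group's respondent value by its population share:
  Grade 7: 0.08 × 25 = 2
  Grade 8: 0.6 × 9 = 5.4
  Grade 9: 0.1 × 1 = 0.1
  Grade 10: 0.22 × 27 = 5.94
Post-stratified estimate = 13.44 → 13.4.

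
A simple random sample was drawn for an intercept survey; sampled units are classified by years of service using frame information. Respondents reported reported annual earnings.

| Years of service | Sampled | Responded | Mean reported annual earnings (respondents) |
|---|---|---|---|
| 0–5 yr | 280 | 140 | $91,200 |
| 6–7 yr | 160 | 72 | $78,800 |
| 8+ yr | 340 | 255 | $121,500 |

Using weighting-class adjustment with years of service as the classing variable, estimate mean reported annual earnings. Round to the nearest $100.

Response rates by class: 0–5 yr 140/280 = 50%, 6–7 yr 72/160 = 45%, 8+ yr 255/340 = 75%.
Each respondent's weight = sampled/responded in their class; summing within a class gives n_sampled, so:
  0–5 yr: 280 × 91,200 = 25,536,000
  6–7 yr: 160 × 78,800 = 12,608,000
  8+ yr: 340 × 121,500 = 41,310,000
Adjusted estimate = 79,454,000 / 780 = 101864 → $101,900.

$101,900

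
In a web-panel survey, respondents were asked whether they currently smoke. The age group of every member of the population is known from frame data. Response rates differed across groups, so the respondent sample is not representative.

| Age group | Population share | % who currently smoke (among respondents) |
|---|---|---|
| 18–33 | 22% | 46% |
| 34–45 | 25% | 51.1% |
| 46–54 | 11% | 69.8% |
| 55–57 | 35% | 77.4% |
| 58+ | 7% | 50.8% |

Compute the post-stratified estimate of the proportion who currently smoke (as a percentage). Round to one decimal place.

Post-stratification weights by population share, not respondent share:
  18–33: 0.22 × 46 = 10.12
  34–45: 0.25 × 51.1 = 12.775
  46–54: 0.11 × 69.8 = 7.678
  55–57: 0.35 × 77.4 = 27.09
  58+: 0.07 × 50.8 = 3.556
Post-stratified estimate = 61.219 → 61.2%.

61.2%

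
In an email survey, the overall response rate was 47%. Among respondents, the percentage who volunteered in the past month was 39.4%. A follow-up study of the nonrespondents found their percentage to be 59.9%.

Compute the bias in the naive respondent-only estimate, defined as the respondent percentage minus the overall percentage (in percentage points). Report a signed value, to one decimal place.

Nonresponse fraction = 1 − 0.47 = 0.53.
Bias = (nonresponse fraction) × (respondent percentage − nonrespondent percentage)
     = 0.53 × (39.4 − 59.9) = 0.53 × -20.5 = -10.865.

-10.9 percentage points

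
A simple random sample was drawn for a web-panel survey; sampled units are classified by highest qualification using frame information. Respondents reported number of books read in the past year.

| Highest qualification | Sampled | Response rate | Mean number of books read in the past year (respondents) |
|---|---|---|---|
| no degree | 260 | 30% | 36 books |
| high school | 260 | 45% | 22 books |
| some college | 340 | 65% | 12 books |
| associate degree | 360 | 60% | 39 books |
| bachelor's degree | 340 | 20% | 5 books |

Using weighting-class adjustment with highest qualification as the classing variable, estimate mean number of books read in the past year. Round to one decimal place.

22.4

Each respondent's weight = sampled/responded in their class; summing within a class gives n_sampled, so:
  no degree: 260 × 36 = 9360
  high school: 260 × 22 = 5720
  some college: 340 × 12 = 4080
  associate degree: 360 × 39 = 14,040
  bachelor's degree: 340 × 5 = 1700
Adjusted estimate = 34,900 / 1,560 = 22.3718 → 22.4.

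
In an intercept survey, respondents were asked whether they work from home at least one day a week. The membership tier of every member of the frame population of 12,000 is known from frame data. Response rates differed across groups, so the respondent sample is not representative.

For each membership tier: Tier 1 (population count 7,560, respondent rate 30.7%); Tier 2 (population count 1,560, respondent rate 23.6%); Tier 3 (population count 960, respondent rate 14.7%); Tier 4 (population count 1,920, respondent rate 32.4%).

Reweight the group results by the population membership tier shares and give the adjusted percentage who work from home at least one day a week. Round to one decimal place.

28.8%

Each cell contributes population-share × respondent value:
  Tier 1: (7,560/12,000) × 30.7 = 19.341
  Tier 2: (1,560/12,000) × 23.6 = 3.068
  Tier 3: (960/12,000) × 14.7 = 1.176
  Tier 4: (1,920/12,000) × 32.4 = 5.184
Post-stratified estimate = 28.769 → 28.8%.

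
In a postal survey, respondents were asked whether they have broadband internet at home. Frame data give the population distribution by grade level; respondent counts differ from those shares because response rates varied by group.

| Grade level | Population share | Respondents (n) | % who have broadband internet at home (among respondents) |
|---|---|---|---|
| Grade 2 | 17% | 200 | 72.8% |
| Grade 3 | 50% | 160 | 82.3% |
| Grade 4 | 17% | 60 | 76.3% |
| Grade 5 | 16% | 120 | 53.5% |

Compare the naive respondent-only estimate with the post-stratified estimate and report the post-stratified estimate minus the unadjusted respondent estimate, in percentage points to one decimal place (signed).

+3.3 percentage points

Without adjustment, the pooled respondent share is:
  (200/540)×72.8 + (160/540)×82.3 + (60/540)×76.3 + (120/540)×53.5 = 71.7148%
Post-stratifying to population shares instead:
  0.17×72.8 + 0.5×82.3 + 0.17×76.3 + 0.16×53.5 = 75.057%
Difference = 75.057 − 71.7148 = 3.3422 pp.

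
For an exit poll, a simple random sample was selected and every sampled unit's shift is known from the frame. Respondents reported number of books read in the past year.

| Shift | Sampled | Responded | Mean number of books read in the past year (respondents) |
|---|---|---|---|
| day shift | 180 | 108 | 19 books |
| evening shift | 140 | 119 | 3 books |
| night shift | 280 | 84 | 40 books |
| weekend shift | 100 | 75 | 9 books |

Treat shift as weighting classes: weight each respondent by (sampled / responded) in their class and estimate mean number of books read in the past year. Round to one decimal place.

22.8

Class response rates: day shift 108/180 = 60%, evening shift 119/140 = 85%, night shift 84/280 = 30%, weekend shift 75/100 = 75%.
With weight = n_sampled/n_responded per class, the weighted class total is n_sampled:
  day shift: 180 × 19 = 3420
  evening shift: 140 × 3 = 420
  night shift: 280 × 40 = 11,200
  weekend shift: 100 × 9 = 900
Adjusted estimate = 15,940 / 700 = 22.7714 → 22.8.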